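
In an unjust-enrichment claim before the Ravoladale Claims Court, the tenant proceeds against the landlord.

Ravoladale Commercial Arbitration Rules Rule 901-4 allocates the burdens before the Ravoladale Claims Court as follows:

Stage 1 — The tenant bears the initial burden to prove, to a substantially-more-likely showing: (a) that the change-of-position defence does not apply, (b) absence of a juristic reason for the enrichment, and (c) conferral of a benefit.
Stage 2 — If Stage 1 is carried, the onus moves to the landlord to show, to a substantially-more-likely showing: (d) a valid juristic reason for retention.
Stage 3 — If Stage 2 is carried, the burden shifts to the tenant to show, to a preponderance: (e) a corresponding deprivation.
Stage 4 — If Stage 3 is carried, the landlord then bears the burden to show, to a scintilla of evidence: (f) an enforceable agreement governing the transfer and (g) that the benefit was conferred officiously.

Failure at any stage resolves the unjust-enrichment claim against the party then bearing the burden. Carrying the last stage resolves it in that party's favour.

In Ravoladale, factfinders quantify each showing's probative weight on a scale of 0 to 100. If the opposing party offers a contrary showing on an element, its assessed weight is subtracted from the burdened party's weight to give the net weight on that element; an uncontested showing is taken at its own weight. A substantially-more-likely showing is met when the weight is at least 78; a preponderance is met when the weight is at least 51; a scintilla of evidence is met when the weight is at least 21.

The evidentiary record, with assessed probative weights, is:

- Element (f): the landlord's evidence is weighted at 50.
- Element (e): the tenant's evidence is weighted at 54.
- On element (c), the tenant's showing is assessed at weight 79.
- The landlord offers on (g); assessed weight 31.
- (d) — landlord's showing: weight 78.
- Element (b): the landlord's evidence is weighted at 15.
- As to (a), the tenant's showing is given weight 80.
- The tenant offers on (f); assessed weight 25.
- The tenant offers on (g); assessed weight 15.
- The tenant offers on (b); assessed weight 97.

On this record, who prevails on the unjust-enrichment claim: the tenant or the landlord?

tenant

Stage 1 — burden on tenant; standard: a substantially-more-likely showing (weight is at least 78).
    (a): 80 ≥ 78 [met]
    (b): 97 − 15 = 82 ≥ 78 [met]
    (c): 79 ≥ 78 [met]
  The tenant carries Stage 1; the landlord now bears the burden.
Stage 2 — burden on landlord; standard: a substantially-more-likely showing (weight is at least 78).
    (d): 78 ≥ 78 [met]
  Stage 2 is satisfied; the onus moves to the tenant.
Stage 3 — burden on tenant; standard: a preponderance (weight is at least 51).
    (e): 54 ≥ 51 [met]
  Stage 3 carried; the burden shifts to the landlord.
Stage 4 — burden on landlord; standard: a scintilla of evidence (weight is at least 21).
    (f): 50 − 25 = 25 ≥ 21 [met]
    (g): 31 − 15 = 16 < 21 [not met]
  Not every element is met, so the landlord fails to carry Stage 4.
The tenant prevails.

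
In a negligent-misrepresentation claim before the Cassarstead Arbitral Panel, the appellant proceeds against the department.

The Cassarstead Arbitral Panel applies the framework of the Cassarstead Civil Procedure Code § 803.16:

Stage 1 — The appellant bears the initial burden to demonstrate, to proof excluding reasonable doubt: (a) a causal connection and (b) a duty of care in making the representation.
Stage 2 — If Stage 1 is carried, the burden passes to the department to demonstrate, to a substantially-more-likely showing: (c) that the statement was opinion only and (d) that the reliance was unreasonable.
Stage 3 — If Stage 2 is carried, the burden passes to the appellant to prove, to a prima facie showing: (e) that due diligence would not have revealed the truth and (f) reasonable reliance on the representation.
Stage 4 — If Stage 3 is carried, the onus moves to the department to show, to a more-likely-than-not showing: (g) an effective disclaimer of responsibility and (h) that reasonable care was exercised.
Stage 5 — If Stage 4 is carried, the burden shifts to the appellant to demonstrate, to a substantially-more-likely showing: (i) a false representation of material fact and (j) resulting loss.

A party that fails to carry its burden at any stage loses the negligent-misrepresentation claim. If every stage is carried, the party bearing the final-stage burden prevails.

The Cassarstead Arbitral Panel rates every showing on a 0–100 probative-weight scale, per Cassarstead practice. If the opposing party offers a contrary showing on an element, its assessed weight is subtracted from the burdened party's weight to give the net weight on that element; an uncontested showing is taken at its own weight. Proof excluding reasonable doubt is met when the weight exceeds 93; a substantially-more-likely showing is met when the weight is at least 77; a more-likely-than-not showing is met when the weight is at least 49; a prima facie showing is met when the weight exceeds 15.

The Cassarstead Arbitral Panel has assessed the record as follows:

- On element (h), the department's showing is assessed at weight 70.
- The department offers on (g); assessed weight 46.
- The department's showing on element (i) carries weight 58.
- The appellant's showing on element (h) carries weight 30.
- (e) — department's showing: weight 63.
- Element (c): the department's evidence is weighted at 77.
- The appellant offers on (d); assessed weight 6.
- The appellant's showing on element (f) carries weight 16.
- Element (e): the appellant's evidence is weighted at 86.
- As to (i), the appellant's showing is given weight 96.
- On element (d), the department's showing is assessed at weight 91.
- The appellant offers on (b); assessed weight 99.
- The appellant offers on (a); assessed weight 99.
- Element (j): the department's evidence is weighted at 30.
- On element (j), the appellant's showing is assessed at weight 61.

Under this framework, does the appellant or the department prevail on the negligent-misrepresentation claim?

appellant

Stage 1 (appellant, proof excluding reasonable doubt, weight exceeds 93): (a) 99 > 93 — meets; (b) 99 > 93 — meets.
  The appellant carries Stage 1; the department now bears the burden.
Stage 2 (department, a substantially-more-likely showing, weight is at least 77): (c) 77 ≥ 77 — meets; (d) net 91−6=85 ≥ 77 — meets.
  The department carries Stage 2; the appellant now bears the burden.
Stage 3 (appellant, a prima facie showing, weight exceeds 15): (e) net 86−63=23 > 15 — meets; (f) 16 > 15 — meets.
  Stage 3 carried; the burden shifts to the department.
Stage 4 (department, a more-likely-than-not showing, weight is at least 49): (g) 46 < 49 — fails; (h) net 70−30=40 < 49 — fails.
  Not every element is met, so the department fails to carry Stage 4.
The analysis ends at Stage 4; the appellant prevails.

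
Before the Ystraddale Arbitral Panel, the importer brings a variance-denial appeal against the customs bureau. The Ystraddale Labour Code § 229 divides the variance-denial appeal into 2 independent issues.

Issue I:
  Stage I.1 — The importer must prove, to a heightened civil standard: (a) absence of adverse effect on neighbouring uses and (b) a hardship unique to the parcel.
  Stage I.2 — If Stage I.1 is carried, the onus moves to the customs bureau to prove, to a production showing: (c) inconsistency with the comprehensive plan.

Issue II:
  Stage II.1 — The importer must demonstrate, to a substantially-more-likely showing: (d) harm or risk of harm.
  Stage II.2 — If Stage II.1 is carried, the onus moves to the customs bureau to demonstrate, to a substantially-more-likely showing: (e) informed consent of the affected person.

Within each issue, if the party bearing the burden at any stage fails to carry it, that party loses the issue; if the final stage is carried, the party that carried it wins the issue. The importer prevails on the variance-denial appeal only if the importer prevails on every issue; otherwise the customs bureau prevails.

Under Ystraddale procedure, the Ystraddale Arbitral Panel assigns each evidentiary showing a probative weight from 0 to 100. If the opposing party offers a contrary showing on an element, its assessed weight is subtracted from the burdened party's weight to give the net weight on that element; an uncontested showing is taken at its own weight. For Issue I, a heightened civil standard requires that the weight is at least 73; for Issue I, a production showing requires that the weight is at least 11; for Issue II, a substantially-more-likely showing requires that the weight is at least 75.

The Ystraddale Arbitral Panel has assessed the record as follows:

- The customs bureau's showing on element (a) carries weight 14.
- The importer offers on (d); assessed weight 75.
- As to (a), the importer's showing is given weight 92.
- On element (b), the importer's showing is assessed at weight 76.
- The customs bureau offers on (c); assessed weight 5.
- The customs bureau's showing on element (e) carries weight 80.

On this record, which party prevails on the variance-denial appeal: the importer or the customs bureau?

— Issue I —
At Stage I.1 the importer must meet a heightened civil standard (weight is at least 73): on (a) the weight is 92 less the opposing 14 gives net 78, which does reach 73, so (a) meets the standard; on (b) the weight is 76, ≥ 73, so (b) meets the standard.
  Stage I.1 carried; the burden shifts to the customs bureau.
At Stage I.2 the customs bureau must meet a production showing (weight is at least 11): on (c) the weight is 5, which does not reach 11, so (c) does not meet the standard.
  Not every element is met, so the customs bureau fails to carry Stage I.2.
The importer prevails on this issue.
— Issue II —
Stage II.1 (importer, a substantially-more-likely showing, weight is at least 75): (d) 75 ≥ 75 — meets.
  Stage II.1 is satisfied; the onus moves to the customs bureau.
Stage II.2 (customs bureau, a substantially-more-likely showing, weight is at least 75): (e) 80 ≥ 75 — meets.
  All elements met at the final stage.
Every stage carried; the customs bureau prevails on this issue.
Per-issue: Issue I → importer; Issue II → customs bureau. The importer must prevail on every issue; overall, the customs bureau prevails.

customs bureau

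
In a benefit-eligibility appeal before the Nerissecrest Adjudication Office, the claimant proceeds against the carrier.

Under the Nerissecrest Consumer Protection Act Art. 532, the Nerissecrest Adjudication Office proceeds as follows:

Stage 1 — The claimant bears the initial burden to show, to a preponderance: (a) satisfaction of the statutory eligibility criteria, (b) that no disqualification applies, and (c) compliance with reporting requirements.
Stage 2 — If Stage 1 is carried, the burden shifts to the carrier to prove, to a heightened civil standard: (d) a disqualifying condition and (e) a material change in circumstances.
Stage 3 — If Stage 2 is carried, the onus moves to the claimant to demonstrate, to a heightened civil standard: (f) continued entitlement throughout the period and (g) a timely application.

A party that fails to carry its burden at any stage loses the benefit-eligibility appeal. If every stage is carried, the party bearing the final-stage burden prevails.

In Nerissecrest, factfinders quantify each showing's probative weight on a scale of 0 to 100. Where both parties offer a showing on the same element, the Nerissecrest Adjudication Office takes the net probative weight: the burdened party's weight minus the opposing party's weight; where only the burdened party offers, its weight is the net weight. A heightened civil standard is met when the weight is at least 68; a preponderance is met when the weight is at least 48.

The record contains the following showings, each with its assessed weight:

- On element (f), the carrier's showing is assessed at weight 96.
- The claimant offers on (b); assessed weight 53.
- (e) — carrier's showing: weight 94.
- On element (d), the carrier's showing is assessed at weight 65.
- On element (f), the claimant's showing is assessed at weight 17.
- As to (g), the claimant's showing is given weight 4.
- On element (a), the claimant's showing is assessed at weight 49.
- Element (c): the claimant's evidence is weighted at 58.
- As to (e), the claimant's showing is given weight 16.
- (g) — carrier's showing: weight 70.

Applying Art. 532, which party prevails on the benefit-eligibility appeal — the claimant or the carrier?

claimant

Stage 1 (claimant, a preponderance, weight is at least 48): (a) 49 ≥ 48 — meets; (b) 53 ≥ 48 — meets; (c) 58 ≥ 48 — meets.
  The claimant carries Stage 1; the carrier now bears the burden.
Stage 2 (carrier, a heightened civil standard, weight is at least 68): (d) 65 < 68 — fails; (e) net 94−16=78 ≥ 68 — meets.
  Not every element is met, so the carrier fails to carry Stage 2.
The analysis ends at Stage 2; the claimant prevails.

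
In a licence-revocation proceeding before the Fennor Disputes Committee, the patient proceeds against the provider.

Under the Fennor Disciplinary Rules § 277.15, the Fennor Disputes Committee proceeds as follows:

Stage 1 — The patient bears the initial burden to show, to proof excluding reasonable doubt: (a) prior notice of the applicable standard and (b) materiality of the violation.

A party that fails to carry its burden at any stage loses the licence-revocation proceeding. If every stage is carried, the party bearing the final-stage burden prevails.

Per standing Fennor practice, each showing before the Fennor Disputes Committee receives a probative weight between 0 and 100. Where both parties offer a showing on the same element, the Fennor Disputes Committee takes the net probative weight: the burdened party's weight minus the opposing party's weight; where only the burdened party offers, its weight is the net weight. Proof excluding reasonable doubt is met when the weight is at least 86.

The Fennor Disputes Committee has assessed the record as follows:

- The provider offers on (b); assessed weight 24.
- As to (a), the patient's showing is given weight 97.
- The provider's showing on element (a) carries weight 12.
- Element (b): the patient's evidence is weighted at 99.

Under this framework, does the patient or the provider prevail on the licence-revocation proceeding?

Stage 1 (patient, proof excluding reasonable doubt, weight is at least 86): (a) net 97−12=85 < 86 — fails; (b) net 99−24=75 < 86 — fails.
  The patient does not carry Stage 1.
So the provider prevails.

provider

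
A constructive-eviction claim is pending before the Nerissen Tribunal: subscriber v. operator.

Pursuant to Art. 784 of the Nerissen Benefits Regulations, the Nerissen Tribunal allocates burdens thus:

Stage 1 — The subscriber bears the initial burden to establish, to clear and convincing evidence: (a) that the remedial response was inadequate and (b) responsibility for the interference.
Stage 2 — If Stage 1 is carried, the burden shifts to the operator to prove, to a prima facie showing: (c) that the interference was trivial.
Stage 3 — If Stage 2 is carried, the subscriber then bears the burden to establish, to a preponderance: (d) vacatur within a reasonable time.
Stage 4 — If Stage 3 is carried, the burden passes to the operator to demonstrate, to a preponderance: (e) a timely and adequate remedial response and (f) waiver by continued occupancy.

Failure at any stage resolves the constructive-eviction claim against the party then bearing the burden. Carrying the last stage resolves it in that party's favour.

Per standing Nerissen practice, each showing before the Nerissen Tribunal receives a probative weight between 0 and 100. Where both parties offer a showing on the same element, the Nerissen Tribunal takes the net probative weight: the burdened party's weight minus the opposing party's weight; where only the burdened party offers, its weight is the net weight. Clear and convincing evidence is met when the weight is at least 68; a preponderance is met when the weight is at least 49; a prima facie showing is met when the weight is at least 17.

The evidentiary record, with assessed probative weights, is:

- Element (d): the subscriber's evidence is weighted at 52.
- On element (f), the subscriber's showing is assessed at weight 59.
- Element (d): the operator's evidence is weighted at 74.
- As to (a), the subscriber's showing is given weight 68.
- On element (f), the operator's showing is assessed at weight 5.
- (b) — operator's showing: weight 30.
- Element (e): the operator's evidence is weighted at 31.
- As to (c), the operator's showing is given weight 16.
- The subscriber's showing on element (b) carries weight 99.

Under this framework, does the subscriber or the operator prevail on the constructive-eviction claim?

subscriber

Stage 1 — burden on subscriber; standard: clear and convincing evidence (weight is at least 68).
    (a): 68 ≥ 68 [met]
    (b): 99 − 30 = 69 ≥ 68 [met]
  Stage 1 is satisfied; the onus moves to the operator.
Stage 2 — burden on operator; standard: a prima facie showing (weight is at least 17).
    (c): 16 < 17 [not met]
  Not every element is met, so the operator fails to carry Stage 2.
The subscriber prevails.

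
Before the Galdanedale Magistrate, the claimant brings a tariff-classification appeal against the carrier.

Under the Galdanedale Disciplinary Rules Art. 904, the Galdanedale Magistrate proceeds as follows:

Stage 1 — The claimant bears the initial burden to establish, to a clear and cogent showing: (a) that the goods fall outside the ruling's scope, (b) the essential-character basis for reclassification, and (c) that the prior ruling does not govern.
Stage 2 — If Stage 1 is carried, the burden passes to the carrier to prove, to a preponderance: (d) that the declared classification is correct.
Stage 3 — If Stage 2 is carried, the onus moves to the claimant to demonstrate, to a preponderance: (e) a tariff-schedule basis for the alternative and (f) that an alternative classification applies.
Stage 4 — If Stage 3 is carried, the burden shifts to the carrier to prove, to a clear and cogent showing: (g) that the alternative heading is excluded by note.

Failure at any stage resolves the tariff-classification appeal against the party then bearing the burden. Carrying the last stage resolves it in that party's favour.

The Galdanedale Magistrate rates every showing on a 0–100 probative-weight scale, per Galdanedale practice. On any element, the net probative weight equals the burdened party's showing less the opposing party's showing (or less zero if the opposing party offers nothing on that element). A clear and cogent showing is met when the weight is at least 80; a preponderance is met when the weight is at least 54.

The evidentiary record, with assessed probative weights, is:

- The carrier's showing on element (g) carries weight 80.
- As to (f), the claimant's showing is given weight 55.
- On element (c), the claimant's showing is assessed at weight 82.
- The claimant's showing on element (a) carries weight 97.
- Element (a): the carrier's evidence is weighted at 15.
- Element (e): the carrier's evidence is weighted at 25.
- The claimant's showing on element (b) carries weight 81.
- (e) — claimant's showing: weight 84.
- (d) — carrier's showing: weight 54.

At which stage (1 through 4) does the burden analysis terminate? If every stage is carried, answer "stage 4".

At Stage 1 the claimant must meet a clear and cogent showing (weight is at least 80): on (a) the weight is 97 less the opposing 15 gives net 82, ≥ 80, so (a) meets the standard; on (b) the weight is 81, which does reach 80, so (b) meets the standard; on (c) the weight is 82, which does reach 80, so (c) meets the standard.
  The claimant carries Stage 1; the carrier now bears the burden.
At Stage 2 the carrier must meet a preponderance (weight is at least 54): on (d) the weight is 54, ≥ 54, so (d) meets the standard.
  Stage 2 is satisfied; the onus moves to the claimant.
At Stage 3 the claimant must meet a preponderance (weight is at least 54): on (e) the weight is 84 less the opposing 25 gives net 59, ≥ 54, so (e) meets the standard; on (f) the weight is 55, which does reach 54, so (f) meets the standard.
  Stage 3 carried; the burden shifts to the carrier.
At Stage 4 the carrier must meet a clear and cogent showing (weight is at least 80): on (g) the weight is 80, ≥ 80, so (g) meets the standard.
  All elements met at the final stage.
All stages carried — the carrier prevails.

stage 4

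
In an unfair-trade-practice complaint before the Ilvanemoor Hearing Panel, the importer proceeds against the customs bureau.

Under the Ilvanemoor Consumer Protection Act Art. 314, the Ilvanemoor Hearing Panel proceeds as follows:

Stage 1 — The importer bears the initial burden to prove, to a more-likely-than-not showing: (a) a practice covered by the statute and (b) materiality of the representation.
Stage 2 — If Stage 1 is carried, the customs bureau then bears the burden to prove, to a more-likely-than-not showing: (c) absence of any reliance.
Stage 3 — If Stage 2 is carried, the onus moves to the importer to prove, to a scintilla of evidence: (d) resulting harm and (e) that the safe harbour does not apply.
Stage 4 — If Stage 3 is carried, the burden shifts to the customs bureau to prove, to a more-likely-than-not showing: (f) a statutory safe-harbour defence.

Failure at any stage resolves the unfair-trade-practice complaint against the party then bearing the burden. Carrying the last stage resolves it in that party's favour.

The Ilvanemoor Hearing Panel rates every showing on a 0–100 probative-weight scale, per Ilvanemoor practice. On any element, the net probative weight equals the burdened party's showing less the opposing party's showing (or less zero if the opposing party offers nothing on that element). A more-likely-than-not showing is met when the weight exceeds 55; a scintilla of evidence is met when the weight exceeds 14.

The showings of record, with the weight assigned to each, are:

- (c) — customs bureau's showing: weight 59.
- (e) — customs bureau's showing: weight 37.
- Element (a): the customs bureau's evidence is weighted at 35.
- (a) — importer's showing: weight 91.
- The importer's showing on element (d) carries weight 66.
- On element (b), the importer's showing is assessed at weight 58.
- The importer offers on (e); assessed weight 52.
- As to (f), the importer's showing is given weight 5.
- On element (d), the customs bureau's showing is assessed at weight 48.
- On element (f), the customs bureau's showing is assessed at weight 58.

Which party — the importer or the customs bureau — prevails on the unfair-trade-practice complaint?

importer

At Stage 1 the importer must meet a more-likely-than-not showing (weight exceeds 55): on (a) the weight is 91 less the opposing 35 gives net 56, > 55, so (a) meets the standard; on (b) the weight is 58, which does exceed 55, so (b) meets the standard.
  The importer carries Stage 1; the customs bureau now bears the burden.
At Stage 2 the customs bureau must meet a more-likely-than-not showing (weight exceeds 55): on (c) the weight is 59, which does exceed 55, so (c) meets the standard.
  Stage 2 carried; the burden shifts to the importer.
At Stage 3 the importer must meet a scintilla of evidence (weight exceeds 14): on (d) the weight is 66 less the opposing 48 gives net 18, which does exceed 14, so (d) meets the standard; on (e) the weight is 52 less the opposing 37 gives net 15, > 14, so (e) meets the standard.
  All elements met. The burden passes to the customs bureau.
At Stage 4 the customs bureau must meet a more-likely-than-not showing (weight exceeds 55): on (f) the weight is 58 less the opposing 5 gives net 53, which does not exceed 55, so (f) does not meet the standard.
  Stage 4 not carried; the customs bureau fails its burden.
The importer prevails.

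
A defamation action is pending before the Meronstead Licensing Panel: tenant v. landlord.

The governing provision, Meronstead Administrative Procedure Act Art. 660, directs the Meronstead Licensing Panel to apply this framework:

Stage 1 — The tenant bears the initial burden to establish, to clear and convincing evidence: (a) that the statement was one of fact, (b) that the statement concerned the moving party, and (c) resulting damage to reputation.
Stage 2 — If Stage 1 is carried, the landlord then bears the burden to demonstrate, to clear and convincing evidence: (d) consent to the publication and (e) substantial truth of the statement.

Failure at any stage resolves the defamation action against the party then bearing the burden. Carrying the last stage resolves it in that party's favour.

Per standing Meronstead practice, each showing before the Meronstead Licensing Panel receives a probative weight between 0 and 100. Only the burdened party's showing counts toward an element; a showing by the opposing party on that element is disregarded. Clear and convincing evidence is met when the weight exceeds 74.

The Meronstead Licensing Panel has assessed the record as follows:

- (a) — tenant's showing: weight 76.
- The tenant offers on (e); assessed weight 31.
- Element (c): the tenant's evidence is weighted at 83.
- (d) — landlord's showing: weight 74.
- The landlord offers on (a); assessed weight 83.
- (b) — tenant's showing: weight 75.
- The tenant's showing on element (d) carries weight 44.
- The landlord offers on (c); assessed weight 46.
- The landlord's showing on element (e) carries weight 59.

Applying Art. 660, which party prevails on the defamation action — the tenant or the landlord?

tenant

At Stage 1 the tenant must meet clear and convincing evidence (weight exceeds 74): on (a) the weight is 76 (the landlord's 83 is given no effect), which does exceed 74, so (a) meets the standard; on (b) the weight is 75, which does exceed 74, so (b) meets the standard; on (c) the weight is 83 (the landlord's 46 is given no effect), > 74, so (c) meets the standard.
  All elements met. The burden passes to the landlord.
At Stage 2 the landlord must meet clear and convincing evidence (weight exceeds 74): on (d) the weight is 74 (the tenant's 44 is given no effect), ≤ 74, so (d) does not meet the standard; on (e) the weight is 59 (the tenant's 31 is given no effect), which does not exceed 74, so (e) does not meet the standard.
  The landlord does not carry Stage 2.
So the tenant prevails.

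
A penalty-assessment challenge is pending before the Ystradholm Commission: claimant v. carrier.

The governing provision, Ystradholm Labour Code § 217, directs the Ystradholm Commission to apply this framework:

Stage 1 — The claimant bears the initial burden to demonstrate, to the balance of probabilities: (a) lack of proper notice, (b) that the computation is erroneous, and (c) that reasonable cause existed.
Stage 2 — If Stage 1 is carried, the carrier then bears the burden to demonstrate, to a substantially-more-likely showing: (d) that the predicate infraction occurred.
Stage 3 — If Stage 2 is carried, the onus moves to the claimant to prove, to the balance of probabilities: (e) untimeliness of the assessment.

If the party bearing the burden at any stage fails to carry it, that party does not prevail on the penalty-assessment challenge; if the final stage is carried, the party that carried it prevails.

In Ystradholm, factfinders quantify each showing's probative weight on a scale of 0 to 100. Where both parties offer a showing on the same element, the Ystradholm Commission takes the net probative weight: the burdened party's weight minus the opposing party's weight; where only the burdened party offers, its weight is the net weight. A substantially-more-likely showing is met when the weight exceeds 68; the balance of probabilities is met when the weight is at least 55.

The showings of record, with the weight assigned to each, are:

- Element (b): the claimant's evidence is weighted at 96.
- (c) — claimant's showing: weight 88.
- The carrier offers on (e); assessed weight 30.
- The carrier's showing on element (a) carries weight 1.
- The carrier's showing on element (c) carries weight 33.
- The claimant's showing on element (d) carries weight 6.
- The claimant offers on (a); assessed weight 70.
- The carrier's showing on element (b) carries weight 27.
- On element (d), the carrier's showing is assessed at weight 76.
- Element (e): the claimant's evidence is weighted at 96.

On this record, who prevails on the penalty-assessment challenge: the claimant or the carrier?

claimant

Stage 1 — burden on claimant; standard: the balance of probabilities (weight is at least 55).
    (a): 70 − 1 = 69 ≥ 55 [met]
    (b): 96 − 27 = 69 ≥ 55 [met]
    (c): 88 − 33 = 55 ≥ 55 [met]
  The claimant carries Stage 1; the carrier now bears the burden.
Stage 2 — burden on carrier; standard: a substantially-more-likely showing (weight exceeds 68).
    (d): 76 − 6 = 70 > 68 [met]
  Stage 2 carried; the burden shifts to the claimant.
Stage 3 — burden on claimant; standard: the balance of probabilities (weight is at least 55).
    (e): 96 − 30 = 66 ≥ 55 [met]
  The claimant carries the last stage.
With every stage satisfied, the claimant prevails.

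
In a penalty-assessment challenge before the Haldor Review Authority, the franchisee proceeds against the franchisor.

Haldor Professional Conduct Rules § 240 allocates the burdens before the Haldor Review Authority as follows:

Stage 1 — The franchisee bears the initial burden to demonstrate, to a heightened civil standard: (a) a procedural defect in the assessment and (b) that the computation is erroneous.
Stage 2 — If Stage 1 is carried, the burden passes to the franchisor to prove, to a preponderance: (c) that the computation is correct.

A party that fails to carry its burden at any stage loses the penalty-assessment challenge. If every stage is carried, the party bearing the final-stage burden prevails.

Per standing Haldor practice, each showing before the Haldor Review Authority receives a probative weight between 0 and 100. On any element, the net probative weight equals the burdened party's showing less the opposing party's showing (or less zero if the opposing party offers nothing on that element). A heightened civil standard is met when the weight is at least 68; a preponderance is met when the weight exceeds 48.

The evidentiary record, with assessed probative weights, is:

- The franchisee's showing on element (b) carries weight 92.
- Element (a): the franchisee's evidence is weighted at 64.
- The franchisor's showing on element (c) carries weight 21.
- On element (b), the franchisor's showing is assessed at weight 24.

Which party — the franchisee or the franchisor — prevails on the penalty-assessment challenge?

franchisor

At Stage 1 the franchisee must meet a heightened civil standard (weight is at least 68): on (a) the weight is 64, which does not reach 68, so (a) does not meet the standard; on (b) the weight is 92 less the opposing 24 gives net 68, ≥ 68, so (b) meets the standard.
  Not every element is met, so the franchisee fails to carry Stage 1.
The franchisor prevails.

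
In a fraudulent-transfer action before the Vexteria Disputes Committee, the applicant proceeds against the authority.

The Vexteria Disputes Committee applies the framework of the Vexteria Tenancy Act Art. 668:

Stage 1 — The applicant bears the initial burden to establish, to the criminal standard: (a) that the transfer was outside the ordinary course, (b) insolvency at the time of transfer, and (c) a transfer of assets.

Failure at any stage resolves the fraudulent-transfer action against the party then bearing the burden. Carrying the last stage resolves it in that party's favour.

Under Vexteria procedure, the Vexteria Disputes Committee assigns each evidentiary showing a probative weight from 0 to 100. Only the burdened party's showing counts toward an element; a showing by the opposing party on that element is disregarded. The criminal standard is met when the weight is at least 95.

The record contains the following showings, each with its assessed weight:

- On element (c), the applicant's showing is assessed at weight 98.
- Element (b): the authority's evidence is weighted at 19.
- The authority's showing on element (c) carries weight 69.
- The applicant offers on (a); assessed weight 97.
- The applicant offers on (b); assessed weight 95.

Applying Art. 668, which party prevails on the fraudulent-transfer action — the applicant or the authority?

applicant

At Stage 1 the applicant must meet the criminal standard (weight is at least 95): on (a) the weight is 97, which does reach 95, so (a) meets the standard; on (b) the weight is 95 (the authority's 19 is given no effect), which does reach 95, so (b) meets the standard; on (c) the weight is 98 (the authority's 69 is given no effect), which does reach 95, so (c) meets the standard.
  Stage 1 carried; the final stage is satisfied.
With every stage satisfied, the applicant prevails.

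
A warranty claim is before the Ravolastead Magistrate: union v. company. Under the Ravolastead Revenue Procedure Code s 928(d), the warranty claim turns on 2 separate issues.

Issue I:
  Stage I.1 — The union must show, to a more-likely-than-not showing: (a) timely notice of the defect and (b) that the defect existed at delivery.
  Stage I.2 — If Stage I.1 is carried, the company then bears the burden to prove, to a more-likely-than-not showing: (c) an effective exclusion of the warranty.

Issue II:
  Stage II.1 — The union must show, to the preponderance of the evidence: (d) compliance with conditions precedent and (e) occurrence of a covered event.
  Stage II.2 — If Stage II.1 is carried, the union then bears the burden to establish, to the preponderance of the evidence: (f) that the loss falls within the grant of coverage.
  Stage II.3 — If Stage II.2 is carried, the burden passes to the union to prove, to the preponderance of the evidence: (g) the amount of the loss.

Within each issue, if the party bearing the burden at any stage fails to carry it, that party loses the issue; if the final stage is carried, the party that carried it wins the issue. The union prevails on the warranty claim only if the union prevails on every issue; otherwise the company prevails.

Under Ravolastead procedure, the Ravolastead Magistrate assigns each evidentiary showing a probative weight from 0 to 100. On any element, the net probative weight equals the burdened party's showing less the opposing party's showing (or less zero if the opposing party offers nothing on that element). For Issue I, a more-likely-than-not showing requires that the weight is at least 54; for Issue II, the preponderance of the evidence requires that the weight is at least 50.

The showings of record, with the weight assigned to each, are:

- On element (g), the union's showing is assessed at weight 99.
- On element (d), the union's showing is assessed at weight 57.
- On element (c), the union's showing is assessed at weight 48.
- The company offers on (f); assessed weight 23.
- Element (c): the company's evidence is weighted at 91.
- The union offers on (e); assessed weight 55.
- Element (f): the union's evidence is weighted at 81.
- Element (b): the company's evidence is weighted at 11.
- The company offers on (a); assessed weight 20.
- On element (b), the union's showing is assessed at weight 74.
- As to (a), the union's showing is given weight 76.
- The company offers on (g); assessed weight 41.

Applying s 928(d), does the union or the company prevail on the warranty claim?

— Issue I —
Stage I.1 (union, a more-likely-than-not showing, weight is at least 54): (a) net 76−20=56 ≥ 54 — meets; (b) net 74−11=63 ≥ 54 — meets.
  Stage I.1 is satisfied; the onus moves to the company.
Stage I.2 (company, a more-likely-than-not showing, weight is at least 54): (c) net 91−48=43 < 54 — fails.
  Stage I.2 not carried; the company fails its burden.
The union prevails on this issue.
— Issue II —
At Stage II.1 the union must meet the preponderance of the evidence (weight is at least 50): on (d) the weight is 57, ≥ 50, so (d) meets the standard; on (e) the weight is 55, which does reach 50, so (e) meets the standard.
  Stage II.1 is satisfied; the union continues to bear the burden.
At Stage II.2 the union must meet the preponderance of the evidence (weight is at least 50): on (f) the weight is 81 less the opposing 23 gives net 58, ≥ 50, so (f) meets the standard.
  Stage II.2 carried; the burden remains with the union.
At Stage II.3 the union must meet the preponderance of the evidence (weight is at least 50): on (g) the weight is 99 less the opposing 41 gives net 58, which does reach 50, so (g) meets the standard.
  The union carries the last stage.
All stages carried — the union prevails on this issue.
Per-issue: Issue I → union; Issue II → union. The union must prevail on every issue; overall, the union prevails.

union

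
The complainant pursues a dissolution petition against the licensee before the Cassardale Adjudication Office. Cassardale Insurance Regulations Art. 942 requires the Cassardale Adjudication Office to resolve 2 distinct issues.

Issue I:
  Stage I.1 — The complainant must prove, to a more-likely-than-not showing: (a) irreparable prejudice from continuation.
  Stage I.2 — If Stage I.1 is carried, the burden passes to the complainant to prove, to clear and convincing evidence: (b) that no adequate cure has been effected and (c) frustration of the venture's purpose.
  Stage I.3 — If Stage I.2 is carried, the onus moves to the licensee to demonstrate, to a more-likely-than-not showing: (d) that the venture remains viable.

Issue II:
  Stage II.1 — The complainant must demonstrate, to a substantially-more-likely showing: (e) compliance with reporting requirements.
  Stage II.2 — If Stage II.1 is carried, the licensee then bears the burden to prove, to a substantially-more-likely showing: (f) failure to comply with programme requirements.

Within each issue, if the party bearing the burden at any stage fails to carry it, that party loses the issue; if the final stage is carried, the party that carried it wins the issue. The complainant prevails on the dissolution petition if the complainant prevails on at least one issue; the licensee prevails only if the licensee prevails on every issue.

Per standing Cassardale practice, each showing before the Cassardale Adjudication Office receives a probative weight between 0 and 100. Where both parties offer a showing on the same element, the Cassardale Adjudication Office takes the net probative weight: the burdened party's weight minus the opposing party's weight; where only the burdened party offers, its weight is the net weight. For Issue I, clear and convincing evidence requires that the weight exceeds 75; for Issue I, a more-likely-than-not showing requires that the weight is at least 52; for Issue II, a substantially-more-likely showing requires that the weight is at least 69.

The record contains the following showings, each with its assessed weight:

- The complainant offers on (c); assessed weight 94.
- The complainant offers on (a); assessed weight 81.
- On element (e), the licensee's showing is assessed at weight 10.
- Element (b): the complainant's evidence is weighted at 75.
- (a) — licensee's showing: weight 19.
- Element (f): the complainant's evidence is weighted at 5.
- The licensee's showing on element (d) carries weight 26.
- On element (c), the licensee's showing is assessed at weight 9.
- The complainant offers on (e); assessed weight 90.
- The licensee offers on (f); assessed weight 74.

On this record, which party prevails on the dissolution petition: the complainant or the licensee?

— Issue I —
Stage I.1 (complainant, a more-likely-than-not showing, weight is at least 52): (a) net 81−19=62 ≥ 52 — meets.
  All elements met. The complainant retains the burden for Stage I.2.
Stage I.2 (complainant, clear and convincing evidence, weight exceeds 75): (b) 75 ≤ 75 — fails; (c) net 94−9=85 > 75 — meets.
  The complainant does not carry Stage I.2.
So the licensee prevails on this issue.
— Issue II —
Stage II.1 (complainant, a substantially-more-likely showing, weight is at least 69): (e) net 90−10=80 ≥ 69 — meets.
  The complainant carries Stage II.1; the licensee now bears the burden.
Stage II.2 (licensee, a substantially-more-likely showing, weight is at least 69): (f) net 74−5=69 ≥ 69 — meets.
  All elements met at the final stage.
With every stage satisfied, the licensee prevails on this issue.
Per-issue: Issue I → licensee; Issue II → licensee. The complainant must prevail on at least one issue; overall, the licensee prevails.

licensee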